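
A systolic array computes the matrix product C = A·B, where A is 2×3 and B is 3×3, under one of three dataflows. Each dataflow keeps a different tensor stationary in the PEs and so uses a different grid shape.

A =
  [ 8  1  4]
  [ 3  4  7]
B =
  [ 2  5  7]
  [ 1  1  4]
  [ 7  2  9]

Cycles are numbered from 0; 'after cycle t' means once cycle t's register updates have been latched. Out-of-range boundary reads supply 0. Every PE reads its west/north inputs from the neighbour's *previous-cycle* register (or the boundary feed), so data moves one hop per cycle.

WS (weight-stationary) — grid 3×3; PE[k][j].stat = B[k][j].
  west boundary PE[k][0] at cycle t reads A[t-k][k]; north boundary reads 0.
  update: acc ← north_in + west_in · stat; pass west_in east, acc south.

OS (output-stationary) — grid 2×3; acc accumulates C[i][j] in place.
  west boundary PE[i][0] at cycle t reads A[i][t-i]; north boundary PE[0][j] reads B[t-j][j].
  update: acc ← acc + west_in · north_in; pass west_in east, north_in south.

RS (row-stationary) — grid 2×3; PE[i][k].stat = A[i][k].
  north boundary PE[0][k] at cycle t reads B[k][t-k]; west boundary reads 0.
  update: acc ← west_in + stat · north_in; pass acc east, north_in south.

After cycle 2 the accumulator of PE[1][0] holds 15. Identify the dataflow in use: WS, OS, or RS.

Under WS (3×3), PE[1][0]:
  t=0 PE[1][0]: acc=0 h=0 v=0
  t=1 PE[1][0]: acc=17 h=1 v=17
  t=2 PE[1][0]: acc=10 h=4 v=10
Under OS (2×3), PE[1][0]:
  t=0 PE[1][0]: acc=0 h=0 v=0
  t=1 PE[1][0]: acc=6 h=3 v=2
  t=2 PE[1][0]: acc=10 h=4 v=1
Under RS (2×3), PE[1][0]:
  t=0 PE[1][0]: acc=0 h=0 v=0
  t=1 PE[1][0]: acc=6 h=6 v=2
  t=2 PE[1][0]: acc=15 h=15 v=5

dataflow = RS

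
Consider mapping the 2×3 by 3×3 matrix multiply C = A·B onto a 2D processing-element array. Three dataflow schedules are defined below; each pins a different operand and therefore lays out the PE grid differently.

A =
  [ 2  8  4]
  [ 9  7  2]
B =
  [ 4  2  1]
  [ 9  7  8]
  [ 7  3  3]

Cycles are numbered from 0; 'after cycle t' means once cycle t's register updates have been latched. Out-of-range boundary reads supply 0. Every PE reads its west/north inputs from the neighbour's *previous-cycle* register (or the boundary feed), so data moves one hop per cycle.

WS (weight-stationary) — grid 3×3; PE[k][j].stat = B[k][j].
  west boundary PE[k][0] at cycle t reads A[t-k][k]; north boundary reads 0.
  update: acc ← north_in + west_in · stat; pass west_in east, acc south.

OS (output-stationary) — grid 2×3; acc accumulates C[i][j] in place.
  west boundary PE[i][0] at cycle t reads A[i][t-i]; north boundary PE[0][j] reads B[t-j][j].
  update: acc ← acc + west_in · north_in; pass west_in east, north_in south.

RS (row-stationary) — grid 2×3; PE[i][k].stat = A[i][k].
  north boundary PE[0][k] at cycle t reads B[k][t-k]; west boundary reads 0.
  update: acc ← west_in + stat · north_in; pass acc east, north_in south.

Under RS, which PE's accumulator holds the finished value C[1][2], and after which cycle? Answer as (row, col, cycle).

(row, col, cycle) = (1, 2, 5)

RS — PE[1][2] is where C[1][2] collects:
  cycle 0: PE[1][2] → acc 0, east 0, south 0
  cycle 1: PE[1][2] → acc 0, east 0, south 0
  cycle 2: PE[1][2] → acc 0, east 0, south 0
  cycle 3: PE[1][2] → acc 113, east 113, south 7
  cycle 4: PE[1][2] → acc 73, east 73, south 3
  cycle 5: PE[1][2] → acc 71, east 71, south 3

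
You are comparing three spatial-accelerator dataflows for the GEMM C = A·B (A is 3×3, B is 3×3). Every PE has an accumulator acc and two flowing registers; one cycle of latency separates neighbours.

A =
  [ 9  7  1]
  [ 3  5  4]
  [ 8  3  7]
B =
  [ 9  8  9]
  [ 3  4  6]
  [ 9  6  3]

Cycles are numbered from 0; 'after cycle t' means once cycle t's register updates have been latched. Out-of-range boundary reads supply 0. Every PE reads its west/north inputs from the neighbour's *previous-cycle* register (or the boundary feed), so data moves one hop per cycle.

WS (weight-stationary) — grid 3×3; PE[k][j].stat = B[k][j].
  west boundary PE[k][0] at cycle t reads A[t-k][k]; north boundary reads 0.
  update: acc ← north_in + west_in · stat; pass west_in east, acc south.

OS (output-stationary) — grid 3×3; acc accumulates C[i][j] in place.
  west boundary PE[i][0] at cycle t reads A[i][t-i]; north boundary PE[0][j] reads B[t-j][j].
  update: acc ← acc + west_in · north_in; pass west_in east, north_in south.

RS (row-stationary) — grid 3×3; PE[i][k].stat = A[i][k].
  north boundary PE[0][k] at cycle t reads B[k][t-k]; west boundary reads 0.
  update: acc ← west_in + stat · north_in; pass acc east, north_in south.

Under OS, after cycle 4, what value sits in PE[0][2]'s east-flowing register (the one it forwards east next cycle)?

register = 1

OS (3×3). Following PE[0][2] plus its west/north inputs:
  cycle 0: PE[0][1] → acc 0, east 0, south 0
  cycle 0: PE[0][2] → acc 0, east 0, south 0
  cycle 1: PE[0][1] → acc 72, east 9, south 8
  cycle 1: PE[0][2] → acc 0, east 0, south 0
  cycle 2: PE[0][1] → acc 100, east 7, south 4
  cycle 2: PE[0][2] → acc 81, east 9, south 9
  cycle 3: PE[0][1] → acc 106, east 1, south 6
  cycle 3: PE[0][2] → acc 123, east 7, south 6
  cycle 4: PE[0][1] → acc 106, east 0, south 0
  cycle 4: PE[0][2] → acc 126, east 1, south 3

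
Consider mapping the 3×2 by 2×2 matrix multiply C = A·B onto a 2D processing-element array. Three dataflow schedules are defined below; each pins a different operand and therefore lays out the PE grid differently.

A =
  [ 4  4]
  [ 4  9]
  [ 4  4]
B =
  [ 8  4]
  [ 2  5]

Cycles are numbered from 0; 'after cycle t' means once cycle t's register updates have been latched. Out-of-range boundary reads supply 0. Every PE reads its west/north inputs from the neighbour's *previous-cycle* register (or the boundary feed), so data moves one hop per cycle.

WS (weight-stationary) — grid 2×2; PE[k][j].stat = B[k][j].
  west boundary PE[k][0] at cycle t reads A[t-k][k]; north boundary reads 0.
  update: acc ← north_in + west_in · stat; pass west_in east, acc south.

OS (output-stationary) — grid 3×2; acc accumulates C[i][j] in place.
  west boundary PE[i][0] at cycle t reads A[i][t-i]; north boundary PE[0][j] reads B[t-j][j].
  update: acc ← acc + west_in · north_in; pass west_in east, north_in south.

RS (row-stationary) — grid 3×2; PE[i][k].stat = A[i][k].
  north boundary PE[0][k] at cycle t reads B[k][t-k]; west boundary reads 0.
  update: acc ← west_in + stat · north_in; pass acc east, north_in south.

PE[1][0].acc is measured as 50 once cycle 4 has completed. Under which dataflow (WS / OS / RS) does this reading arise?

WS (2×2 grid), PE[1][0]:
  c0 r1c0: 0 / 0 / 0
  c1 r1c0: 40 / 4 / 40
  c2 r1c0: 50 / 9 / 50
  c3 r1c0: 40 / 4 / 40
  c4 r1c0: 0 / 0 / 0
OS (3×2 grid), PE[1][0]:
  c0 r1c0: 0 / 0 / 0
  c1 r1c0: 32 / 4 / 8
  c2 r1c0: 50 / 9 / 2
  c3 r1c0: 50 / 0 / 0
  c4 r1c0: 50 / 0 / 0
RS (3×2 grid), PE[1][0]:
  c0 r1c0: 0 / 0 / 0
  c1 r1c0: 32 / 32 / 8
  c2 r1c0: 16 / 16 / 4
  c3 r1c0: 0 / 0 / 0
  c4 r1c0: 0 / 0 / 0

dataflow = OS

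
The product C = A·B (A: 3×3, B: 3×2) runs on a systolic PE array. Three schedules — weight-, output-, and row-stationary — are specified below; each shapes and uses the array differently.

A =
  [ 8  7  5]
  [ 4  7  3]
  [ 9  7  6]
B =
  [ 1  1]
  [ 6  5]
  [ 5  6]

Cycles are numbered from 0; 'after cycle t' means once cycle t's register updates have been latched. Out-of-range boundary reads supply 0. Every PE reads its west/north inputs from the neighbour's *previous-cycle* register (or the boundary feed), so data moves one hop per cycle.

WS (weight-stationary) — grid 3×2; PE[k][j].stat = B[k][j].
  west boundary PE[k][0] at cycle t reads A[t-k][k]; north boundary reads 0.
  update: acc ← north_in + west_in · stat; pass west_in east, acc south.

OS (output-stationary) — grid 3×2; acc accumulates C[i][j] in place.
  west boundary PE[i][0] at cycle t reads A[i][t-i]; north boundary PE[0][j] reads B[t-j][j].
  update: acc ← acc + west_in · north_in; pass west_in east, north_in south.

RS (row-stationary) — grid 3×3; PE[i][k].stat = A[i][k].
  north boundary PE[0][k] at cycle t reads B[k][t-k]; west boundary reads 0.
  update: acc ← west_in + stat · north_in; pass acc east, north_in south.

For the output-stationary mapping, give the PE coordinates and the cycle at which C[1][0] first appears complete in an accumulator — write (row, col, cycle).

OS — PE[1][0] is where C[1][0] collects:
  c0 r1c0: 0 / 0 / 0
  c1 r1c0: 4 / 4 / 1
  c2 r1c0: 46 / 7 / 6
  c3 r1c0: 61 / 3 / 5

(row, col, cycle) = (1, 0, 3)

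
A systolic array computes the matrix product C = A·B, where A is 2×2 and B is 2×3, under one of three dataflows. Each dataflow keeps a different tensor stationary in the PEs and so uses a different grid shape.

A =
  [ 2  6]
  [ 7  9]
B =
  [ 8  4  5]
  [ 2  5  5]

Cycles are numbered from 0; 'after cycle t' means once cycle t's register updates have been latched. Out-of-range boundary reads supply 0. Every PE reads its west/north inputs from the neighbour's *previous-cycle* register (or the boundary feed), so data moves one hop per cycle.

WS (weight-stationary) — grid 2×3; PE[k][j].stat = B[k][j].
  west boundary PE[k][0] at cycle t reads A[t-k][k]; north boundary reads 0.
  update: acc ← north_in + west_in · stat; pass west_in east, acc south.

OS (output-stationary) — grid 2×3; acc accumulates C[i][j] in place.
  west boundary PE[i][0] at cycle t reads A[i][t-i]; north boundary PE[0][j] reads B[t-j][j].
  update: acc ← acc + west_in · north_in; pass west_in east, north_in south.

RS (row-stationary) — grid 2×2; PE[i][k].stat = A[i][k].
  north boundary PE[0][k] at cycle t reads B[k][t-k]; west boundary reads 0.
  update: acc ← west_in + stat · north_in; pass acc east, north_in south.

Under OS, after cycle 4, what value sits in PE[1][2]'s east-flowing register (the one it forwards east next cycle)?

register = 9

OS on a 2×3 grid — tracing PE[1][2] and its feeders:
  [0] (0,2) acc=0 (h:0 v:0)
  [0] (1,1) acc=0 (h:0 v:0)
  [0] (1,2) acc=0 (h:0 v:0)
  [1] (0,2) acc=0 (h:0 v:0)
  [1] (1,1) acc=0 (h:0 v:0)
  [1] (1,2) acc=0 (h:0 v:0)
  [2] (0,2) acc=10 (h:2 v:5)
  [2] (1,1) acc=28 (h:7 v:4)
  [2] (1,2) acc=0 (h:0 v:0)
  [3] (0,2) acc=40 (h:6 v:5)
  [3] (1,1) acc=73 (h:9 v:5)
  [3] (1,2) acc=35 (h:7 v:5)
  [4] (0,2) acc=40 (h:0 v:0)
  [4] (1,1) acc=73 (h:0 v:0)
  [4] (1,2) acc=80 (h:9 v:5)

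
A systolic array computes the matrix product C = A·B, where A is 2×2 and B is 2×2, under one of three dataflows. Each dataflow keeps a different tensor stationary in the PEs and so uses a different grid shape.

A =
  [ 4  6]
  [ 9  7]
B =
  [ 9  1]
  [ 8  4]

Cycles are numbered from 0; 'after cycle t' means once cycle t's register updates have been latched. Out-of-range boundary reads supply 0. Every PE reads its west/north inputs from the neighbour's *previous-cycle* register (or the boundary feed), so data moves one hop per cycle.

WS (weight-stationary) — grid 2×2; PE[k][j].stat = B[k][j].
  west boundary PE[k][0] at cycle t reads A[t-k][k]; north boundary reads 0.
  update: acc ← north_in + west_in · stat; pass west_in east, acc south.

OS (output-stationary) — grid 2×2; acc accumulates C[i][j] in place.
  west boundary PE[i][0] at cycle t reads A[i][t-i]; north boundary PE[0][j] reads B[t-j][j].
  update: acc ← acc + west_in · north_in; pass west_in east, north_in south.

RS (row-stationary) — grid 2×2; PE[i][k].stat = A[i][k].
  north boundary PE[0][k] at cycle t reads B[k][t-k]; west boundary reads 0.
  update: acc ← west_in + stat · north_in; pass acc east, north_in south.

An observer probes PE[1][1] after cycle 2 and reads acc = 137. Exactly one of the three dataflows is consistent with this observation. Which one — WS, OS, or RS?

dataflow = RS

WS [2×2] PE[1][1] across cycles:
  0: (1,1).acc=0  regs=<0,0>
  1: (1,1).acc=0  regs=<0,0>
  2: (1,1).acc=28  regs=<6,28>
OS [2×2] PE[1][1] across cycles:
  0: (1,1).acc=0  regs=<0,0>
  1: (1,1).acc=0  regs=<0,0>
  2: (1,1).acc=9  regs=<9,1>
RS [2×2] PE[1][1] across cycles:
  0: (1,1).acc=0  regs=<0,0>
  1: (1,1).acc=0  regs=<0,0>
  2: (1,1).acc=137  regs=<137,8>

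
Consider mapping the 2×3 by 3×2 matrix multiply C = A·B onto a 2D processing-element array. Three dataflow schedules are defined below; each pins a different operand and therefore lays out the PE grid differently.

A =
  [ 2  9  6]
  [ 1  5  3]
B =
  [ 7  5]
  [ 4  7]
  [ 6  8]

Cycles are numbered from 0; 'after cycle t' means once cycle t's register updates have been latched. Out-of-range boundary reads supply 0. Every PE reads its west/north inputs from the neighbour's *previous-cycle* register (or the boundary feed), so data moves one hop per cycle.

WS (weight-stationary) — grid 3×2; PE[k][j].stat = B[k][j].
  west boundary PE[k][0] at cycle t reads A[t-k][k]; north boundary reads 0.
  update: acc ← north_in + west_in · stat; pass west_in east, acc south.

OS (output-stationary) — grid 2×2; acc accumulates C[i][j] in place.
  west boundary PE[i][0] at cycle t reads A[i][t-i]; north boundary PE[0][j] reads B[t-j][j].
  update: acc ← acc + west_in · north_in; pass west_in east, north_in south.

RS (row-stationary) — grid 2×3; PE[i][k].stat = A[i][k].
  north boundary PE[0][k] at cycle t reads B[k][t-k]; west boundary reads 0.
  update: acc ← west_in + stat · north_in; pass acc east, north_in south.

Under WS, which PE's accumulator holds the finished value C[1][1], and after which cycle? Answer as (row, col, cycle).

(row, col, cycle) = (2, 1, 4)

WS: C[1][1] accumulates in PE[2][1]:
  step 0 · PE2,1: acc=0; fwd→0 fwd↓0
  step 1 · PE2,1: acc=0; fwd→0 fwd↓0
  step 2 · PE2,1: acc=0; fwd→0 fwd↓0
  step 3 · PE2,1: acc=121; fwd→6 fwd↓121
  step 4 · PE2,1: acc=64; fwd→3 fwd↓64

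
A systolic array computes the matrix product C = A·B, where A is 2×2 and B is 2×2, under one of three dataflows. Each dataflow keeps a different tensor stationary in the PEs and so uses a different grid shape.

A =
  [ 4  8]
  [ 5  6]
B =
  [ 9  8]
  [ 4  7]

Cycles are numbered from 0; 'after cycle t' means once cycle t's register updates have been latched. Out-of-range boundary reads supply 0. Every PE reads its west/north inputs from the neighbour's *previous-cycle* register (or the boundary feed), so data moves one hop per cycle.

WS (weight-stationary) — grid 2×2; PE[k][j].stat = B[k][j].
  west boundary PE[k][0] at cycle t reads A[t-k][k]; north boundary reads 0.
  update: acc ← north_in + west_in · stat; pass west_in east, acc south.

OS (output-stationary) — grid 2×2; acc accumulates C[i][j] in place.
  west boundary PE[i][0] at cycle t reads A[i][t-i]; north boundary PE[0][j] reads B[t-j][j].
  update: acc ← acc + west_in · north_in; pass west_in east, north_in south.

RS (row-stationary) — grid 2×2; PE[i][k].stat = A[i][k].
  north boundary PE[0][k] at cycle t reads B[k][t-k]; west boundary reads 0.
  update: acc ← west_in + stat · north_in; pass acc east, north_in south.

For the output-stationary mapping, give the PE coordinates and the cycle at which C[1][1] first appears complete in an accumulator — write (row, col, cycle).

OS: C[1][1] accumulates in PE[1][1]:
  c0 r1c1: 0 / 0 / 0
  c1 r1c1: 0 / 0 / 0
  c2 r1c1: 40 / 5 / 8
  c3 r1c1: 82 / 6 / 7

(row, col, cycle) = (1, 1, 3)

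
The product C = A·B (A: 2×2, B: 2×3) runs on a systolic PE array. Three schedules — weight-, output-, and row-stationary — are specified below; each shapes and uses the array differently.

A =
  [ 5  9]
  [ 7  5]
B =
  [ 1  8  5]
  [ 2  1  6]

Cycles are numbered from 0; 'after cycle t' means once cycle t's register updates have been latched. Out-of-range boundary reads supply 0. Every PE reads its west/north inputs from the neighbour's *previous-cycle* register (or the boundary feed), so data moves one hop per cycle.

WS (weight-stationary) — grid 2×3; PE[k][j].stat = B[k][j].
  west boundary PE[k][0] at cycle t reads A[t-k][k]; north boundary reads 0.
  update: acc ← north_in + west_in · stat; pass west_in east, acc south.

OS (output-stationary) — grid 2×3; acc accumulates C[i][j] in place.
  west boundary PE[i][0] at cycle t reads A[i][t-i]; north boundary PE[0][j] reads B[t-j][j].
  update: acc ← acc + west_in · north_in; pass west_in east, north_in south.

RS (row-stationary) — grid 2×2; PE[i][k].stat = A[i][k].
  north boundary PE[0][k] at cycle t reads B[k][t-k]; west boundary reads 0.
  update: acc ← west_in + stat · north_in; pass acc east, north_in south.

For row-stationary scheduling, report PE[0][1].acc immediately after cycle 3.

RS on a 2×2 grid — tracing PE[0][1] and its feeders:
  after 0 — PE[0][0] acc=5, pass-E 5, pass-S 1
  after 0 — PE[0][1] acc=0, pass-E 0, pass-S 0
  after 1 — PE[0][0] acc=40, pass-E 40, pass-S 8
  after 1 — PE[0][1] acc=23, pass-E 23, pass-S 2
  after 2 — PE[0][0] acc=25, pass-E 25, pass-S 5
  after 2 — PE[0][1] acc=49, pass-E 49, pass-S 1
  after 3 — PE[0][0] acc=0, pass-E 0, pass-S 0
  after 3 — PE[0][1] acc=79, pass-E 79, pass-S 6

PE[0][1].acc = 79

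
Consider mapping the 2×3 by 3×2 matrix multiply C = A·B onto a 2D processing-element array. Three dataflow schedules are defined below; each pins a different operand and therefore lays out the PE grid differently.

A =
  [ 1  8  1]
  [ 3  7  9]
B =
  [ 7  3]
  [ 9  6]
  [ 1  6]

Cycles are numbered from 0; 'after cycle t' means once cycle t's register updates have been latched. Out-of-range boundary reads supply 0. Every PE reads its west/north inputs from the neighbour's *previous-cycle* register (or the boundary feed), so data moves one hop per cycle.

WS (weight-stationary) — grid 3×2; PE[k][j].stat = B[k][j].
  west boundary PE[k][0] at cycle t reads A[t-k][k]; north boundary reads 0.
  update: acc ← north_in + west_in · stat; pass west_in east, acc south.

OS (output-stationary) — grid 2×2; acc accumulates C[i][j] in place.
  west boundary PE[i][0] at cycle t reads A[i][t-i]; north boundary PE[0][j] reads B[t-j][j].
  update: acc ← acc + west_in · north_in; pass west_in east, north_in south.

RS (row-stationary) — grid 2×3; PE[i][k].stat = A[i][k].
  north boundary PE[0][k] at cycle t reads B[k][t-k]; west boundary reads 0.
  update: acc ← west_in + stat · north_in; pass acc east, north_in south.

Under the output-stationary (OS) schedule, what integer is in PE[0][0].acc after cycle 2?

Tracing OS — 2×2 array, target PE[0][0]:
  0: (0,0).acc=7  regs=<1,7>
  1: (0,0).acc=79  regs=<8,9>
  2: (0,0).acc=80  regs=<1,1>

PE[0][0].acc = 80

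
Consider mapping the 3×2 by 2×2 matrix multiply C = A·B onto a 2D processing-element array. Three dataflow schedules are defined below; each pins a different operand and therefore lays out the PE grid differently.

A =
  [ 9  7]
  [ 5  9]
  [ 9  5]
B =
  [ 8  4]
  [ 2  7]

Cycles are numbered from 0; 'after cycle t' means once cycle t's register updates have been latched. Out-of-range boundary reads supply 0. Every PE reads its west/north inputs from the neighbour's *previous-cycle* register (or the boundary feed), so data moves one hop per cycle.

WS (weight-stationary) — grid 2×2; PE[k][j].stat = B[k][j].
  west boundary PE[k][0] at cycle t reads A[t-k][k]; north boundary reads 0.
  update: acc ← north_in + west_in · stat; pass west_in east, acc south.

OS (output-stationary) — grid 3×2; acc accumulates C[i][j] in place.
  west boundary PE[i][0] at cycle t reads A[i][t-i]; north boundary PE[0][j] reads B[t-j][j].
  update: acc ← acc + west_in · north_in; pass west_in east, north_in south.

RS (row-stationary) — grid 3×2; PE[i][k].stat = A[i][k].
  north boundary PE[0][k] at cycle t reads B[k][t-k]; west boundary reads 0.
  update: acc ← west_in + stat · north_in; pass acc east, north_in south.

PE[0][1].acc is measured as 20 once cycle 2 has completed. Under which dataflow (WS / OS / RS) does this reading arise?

WS (2×2 grid), PE[0][1]:
  cycle 0: PE[0][1] → acc 0, east 0, south 0
  cycle 1: PE[0][1] → acc 36, east 9, south 36
  cycle 2: PE[0][1] → acc 20, east 5, south 20
OS (3×2 grid), PE[0][1]:
  cycle 0: PE[0][1] → acc 0, east 0, south 0
  cycle 1: PE[0][1] → acc 36, east 9, south 4
  cycle 2: PE[0][1] → acc 85, east 7, south 7
RS (3×2 grid), PE[0][1]:
  cycle 0: PE[0][1] → acc 0, east 0, south 0
  cycle 1: PE[0][1] → acc 86, east 86, south 2
  cycle 2: PE[0][1] → acc 85, east 85, south 7

dataflow = WS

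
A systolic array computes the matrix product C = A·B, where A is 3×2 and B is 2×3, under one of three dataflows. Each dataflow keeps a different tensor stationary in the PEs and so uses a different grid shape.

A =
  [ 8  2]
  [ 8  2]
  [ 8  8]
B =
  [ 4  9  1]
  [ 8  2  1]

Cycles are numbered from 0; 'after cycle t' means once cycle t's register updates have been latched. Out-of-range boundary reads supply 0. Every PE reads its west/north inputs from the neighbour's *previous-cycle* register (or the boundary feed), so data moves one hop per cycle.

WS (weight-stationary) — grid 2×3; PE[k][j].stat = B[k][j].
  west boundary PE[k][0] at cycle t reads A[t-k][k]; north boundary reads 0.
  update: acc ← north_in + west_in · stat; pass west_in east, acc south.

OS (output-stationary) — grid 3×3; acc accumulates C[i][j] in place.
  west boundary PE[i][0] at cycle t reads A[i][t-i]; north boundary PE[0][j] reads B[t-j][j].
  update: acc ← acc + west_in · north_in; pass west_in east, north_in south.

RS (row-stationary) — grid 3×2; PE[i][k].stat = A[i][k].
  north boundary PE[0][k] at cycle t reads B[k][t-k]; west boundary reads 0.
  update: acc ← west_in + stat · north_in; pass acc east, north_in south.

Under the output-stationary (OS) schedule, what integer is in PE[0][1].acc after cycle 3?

OS 3×3: PE[0][1] cycle-by-cycle (with neighbour feeds):
  [0] (0,0) acc=32 (h:8 v:4)
  [0] (0,1) acc=0 (h:0 v:0)
  [1] (0,0) acc=48 (h:2 v:8)
  [1] (0,1) acc=72 (h:8 v:9)
  [2] (0,0) acc=48 (h:0 v:0)
  [2] (0,1) acc=76 (h:2 v:2)
  [3] (0,0) acc=48 (h:0 v:0)
  [3] (0,1) acc=76 (h:0 v:0)

PE[0][1].acc = 76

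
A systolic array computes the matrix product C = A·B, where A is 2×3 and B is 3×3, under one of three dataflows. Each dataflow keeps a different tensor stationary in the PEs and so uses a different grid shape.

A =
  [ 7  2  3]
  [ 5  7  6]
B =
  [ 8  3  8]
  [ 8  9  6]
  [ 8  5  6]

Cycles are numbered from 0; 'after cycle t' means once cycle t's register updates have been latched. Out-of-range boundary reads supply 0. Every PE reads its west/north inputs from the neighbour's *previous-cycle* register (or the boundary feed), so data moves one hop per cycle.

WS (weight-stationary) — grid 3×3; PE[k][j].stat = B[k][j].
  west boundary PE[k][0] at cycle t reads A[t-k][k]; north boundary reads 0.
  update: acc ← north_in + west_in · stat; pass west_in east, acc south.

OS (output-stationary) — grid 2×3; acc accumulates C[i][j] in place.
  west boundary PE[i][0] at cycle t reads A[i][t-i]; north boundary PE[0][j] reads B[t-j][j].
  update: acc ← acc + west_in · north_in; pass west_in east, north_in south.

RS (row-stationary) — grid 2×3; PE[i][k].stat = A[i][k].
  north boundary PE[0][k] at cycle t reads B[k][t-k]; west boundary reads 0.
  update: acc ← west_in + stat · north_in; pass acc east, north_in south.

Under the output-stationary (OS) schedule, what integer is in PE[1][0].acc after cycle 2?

PE[1][0].acc = 96

Tracing OS — 2×3 array, target PE[1][0]:
  t=0 PE[0][0]: acc=56 h=7 v=8
  t=0 PE[1][0]: acc=0 h=0 v=0
  t=1 PE[0][0]: acc=72 h=2 v=8
  t=1 PE[1][0]: acc=40 h=5 v=8
  t=2 PE[0][0]: acc=96 h=3 v=8
  t=2 PE[1][0]: acc=96 h=7 v=8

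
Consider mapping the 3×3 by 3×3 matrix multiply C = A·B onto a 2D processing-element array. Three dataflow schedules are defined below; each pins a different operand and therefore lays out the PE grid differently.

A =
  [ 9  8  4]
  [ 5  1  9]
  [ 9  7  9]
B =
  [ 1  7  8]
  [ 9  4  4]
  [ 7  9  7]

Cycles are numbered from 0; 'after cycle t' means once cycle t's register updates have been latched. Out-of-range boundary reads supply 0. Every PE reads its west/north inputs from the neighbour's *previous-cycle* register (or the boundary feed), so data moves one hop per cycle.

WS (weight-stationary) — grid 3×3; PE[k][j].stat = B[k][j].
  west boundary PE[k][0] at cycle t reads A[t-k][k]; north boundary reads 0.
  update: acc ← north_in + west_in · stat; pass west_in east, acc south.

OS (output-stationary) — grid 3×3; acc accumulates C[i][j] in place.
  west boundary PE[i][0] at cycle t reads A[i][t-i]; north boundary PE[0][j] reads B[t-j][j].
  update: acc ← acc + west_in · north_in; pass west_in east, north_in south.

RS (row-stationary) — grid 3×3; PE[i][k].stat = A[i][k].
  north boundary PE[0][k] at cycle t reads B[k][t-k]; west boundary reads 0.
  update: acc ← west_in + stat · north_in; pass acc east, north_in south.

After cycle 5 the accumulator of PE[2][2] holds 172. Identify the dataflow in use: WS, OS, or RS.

Under WS (3×3), PE[2][2]:
  0: (2,2).acc=0  regs=<0,0>
  1: (2,2).acc=0  regs=<0,0>
  2: (2,2).acc=0  regs=<0,0>
  3: (2,2).acc=0  regs=<0,0>
  4: (2,2).acc=132  regs=<4,132>
  5: (2,2).acc=107  regs=<9,107>
Under OS (3×3), PE[2][2]:
  0: (2,2).acc=0  regs=<0,0>
  1: (2,2).acc=0  regs=<0,0>
  2: (2,2).acc=0  regs=<0,0>
  3: (2,2).acc=0  regs=<0,0>
  4: (2,2).acc=72  regs=<9,8>
  5: (2,2).acc=100  regs=<7,4>
Under RS (3×3), PE[2][2]:
  0: (2,2).acc=0  regs=<0,0>
  1: (2,2).acc=0  regs=<0,0>
  2: (2,2).acc=0  regs=<0,0>
  3: (2,2).acc=0  regs=<0,0>
  4: (2,2).acc=135  regs=<135,7>
  5: (2,2).acc=172  regs=<172,9>

dataflow = RS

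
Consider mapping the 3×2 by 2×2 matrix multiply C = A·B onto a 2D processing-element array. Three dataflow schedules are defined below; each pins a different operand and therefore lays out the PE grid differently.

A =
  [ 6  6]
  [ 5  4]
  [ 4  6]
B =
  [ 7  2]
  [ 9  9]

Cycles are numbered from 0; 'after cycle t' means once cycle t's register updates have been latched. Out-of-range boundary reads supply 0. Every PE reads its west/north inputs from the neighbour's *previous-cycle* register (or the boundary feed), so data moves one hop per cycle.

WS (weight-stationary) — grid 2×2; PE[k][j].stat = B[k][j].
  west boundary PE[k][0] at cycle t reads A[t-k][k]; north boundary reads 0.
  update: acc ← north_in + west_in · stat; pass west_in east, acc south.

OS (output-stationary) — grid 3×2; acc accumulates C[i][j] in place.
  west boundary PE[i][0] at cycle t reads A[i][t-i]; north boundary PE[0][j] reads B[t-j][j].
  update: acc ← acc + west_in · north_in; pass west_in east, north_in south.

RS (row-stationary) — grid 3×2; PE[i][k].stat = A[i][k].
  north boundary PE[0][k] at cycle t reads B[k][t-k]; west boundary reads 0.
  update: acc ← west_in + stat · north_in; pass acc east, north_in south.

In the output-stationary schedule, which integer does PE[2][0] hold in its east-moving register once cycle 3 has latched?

Tracing OS — 3×2 array, target PE[2][0]:
  0: (1,0).acc=0  regs=<0,0>
  0: (2,0).acc=0  regs=<0,0>
  1: (1,0).acc=35  regs=<5,7>
  1: (2,0).acc=0  regs=<0,0>
  2: (1,0).acc=71  regs=<4,9>
  2: (2,0).acc=28  regs=<4,7>
  3: (1,0).acc=71  regs=<0,0>
  3: (2,0).acc=82  regs=<6,9>

register = 6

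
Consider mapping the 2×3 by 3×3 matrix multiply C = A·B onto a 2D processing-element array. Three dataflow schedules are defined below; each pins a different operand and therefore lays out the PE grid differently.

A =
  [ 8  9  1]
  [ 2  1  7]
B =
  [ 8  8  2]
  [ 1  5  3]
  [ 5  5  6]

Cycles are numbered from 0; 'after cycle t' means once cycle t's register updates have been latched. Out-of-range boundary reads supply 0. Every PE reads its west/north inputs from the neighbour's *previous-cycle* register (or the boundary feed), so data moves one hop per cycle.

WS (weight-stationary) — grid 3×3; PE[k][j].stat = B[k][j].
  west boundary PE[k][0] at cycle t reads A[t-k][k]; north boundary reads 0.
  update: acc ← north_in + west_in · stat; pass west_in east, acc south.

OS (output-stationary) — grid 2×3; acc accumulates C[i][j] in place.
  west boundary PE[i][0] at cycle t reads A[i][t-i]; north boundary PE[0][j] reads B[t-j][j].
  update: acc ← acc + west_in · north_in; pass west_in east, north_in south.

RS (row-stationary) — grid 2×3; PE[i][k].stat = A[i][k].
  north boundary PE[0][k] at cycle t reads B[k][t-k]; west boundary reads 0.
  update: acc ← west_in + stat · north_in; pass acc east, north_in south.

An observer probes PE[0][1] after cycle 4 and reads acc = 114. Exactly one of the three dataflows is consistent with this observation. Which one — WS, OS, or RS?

dataflow = OS

WS (3×3 grid), PE[0][1]:
  c0 r0c1: 0 / 0 / 0
  c1 r0c1: 64 / 8 / 64
  c2 r0c1: 16 / 2 / 16
  c3 r0c1: 0 / 0 / 0
  c4 r0c1: 0 / 0 / 0
OS (2×3 grid), PE[0][1]:
  c0 r0c1: 0 / 0 / 0
  c1 r0c1: 64 / 8 / 8
  c2 r0c1: 109 / 9 / 5
  c3 r0c1: 114 / 1 / 5
  c4 r0c1: 114 / 0 / 0
RS (2×3 grid), PE[0][1]:
  c0 r0c1: 0 / 0 / 0
  c1 r0c1: 73 / 73 / 1
  c2 r0c1: 109 / 109 / 5
  c3 r0c1: 43 / 43 / 3
  c4 r0c1: 0 / 0 / 0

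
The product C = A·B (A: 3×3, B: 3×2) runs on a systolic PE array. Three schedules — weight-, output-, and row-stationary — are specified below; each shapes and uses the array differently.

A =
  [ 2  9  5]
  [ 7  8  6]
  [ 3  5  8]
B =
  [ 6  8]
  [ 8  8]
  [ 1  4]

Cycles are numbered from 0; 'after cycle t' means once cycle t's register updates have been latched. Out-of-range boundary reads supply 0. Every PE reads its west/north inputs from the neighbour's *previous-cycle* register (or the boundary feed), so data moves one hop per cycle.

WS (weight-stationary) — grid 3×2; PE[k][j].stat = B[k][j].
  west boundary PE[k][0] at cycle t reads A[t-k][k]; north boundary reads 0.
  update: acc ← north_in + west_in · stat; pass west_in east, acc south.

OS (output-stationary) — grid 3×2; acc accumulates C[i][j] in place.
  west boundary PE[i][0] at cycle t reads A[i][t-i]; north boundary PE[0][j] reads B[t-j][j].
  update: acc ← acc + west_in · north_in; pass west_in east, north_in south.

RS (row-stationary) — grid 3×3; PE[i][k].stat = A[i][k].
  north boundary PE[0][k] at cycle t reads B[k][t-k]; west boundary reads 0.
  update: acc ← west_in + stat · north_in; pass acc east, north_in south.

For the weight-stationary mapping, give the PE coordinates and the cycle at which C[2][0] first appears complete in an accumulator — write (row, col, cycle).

WS: C[2][0] accumulates in PE[2][0]:
  cycle 0: PE[2][0] → acc 0, east 0, south 0
  cycle 1: PE[2][0] → acc 0, east 0, south 0
  cycle 2: PE[2][0] → acc 89, east 5, south 89
  cycle 3: PE[2][0] → acc 112, east 6, south 112
  cycle 4: PE[2][0] → acc 66, east 8, south 66

(row, col, cycle) = (2, 0, 4)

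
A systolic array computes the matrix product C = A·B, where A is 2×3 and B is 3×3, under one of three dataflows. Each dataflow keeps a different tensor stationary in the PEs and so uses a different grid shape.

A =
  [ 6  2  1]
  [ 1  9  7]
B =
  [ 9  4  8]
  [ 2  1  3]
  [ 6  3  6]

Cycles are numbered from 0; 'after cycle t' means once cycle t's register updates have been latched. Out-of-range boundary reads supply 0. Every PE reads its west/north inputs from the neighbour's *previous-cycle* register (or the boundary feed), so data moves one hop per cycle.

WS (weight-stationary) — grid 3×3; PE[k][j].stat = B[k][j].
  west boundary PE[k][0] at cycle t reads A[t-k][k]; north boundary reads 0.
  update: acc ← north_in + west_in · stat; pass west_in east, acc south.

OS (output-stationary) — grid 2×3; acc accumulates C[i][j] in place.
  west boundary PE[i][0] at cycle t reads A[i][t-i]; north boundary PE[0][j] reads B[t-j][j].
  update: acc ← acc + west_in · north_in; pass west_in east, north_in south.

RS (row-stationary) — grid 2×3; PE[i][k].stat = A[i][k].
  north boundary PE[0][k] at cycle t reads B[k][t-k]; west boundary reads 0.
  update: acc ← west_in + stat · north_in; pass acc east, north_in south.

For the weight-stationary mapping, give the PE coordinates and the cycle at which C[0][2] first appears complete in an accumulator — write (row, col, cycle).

Under WS, C[0][2] lands at PE[2][2]:
  after 0 — PE[2][2] acc=0, pass-E 0, pass-S 0
  after 1 — PE[2][2] acc=0, pass-E 0, pass-S 0
  after 2 — PE[2][2] acc=0, pass-E 0, pass-S 0
  after 3 — PE[2][2] acc=0, pass-E 0, pass-S 0
  after 4 — PE[2][2] acc=60, pass-E 1, pass-S 60

(row, col, cycle) = (2, 2, 4)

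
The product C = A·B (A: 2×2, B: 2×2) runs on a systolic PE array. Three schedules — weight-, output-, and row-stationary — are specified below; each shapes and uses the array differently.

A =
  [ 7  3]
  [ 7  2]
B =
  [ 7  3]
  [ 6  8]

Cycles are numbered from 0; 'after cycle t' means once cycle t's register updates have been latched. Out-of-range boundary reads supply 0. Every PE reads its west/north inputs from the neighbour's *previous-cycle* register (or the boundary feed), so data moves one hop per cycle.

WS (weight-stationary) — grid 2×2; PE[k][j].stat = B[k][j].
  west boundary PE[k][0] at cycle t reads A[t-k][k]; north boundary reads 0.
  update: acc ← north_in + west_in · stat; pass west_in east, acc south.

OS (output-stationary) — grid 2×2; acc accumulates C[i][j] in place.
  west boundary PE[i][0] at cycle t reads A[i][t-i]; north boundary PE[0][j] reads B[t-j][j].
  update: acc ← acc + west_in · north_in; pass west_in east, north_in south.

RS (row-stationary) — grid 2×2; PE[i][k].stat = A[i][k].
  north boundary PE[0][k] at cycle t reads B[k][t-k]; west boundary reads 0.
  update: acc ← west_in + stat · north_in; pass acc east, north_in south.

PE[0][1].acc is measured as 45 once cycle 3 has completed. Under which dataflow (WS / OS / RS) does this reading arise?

dataflow = OS

Under WS (2×2), PE[0][1]:
  0: (0,1).acc=0  regs=<0,0>
  1: (0,1).acc=21  regs=<7,21>
  2: (0,1).acc=21  regs=<7,21>
  3: (0,1).acc=0  regs=<0,0>
Under OS (2×2), PE[0][1]:
  0: (0,1).acc=0  regs=<0,0>
  1: (0,1).acc=21  regs=<7,3>
  2: (0,1).acc=45  regs=<3,8>
  3: (0,1).acc=45  regs=<0,0>
Under RS (2×2), PE[0][1]:
  0: (0,1).acc=0  regs=<0,0>
  1: (0,1).acc=67  regs=<67,6>
  2: (0,1).acc=45  regs=<45,8>
  3: (0,1).acc=0  regs=<0,0>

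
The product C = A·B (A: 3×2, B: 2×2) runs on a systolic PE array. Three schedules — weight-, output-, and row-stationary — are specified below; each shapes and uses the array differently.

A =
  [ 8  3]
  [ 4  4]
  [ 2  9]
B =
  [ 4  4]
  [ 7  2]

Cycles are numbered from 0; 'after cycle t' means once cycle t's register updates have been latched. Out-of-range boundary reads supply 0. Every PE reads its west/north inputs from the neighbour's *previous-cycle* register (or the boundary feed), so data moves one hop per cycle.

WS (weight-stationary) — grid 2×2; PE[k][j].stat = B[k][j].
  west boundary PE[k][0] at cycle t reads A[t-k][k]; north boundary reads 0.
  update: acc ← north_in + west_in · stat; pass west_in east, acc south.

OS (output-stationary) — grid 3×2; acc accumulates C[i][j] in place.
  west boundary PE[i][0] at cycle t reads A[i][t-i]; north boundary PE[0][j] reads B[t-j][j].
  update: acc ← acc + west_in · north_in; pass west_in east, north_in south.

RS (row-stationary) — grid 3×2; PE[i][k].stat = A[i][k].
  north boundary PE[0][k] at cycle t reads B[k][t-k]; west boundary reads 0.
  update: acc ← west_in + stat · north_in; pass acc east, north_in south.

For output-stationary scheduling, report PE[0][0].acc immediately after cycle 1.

OS (3×2). Following PE[0][0] plus its west/north inputs:
  [0] (0,0) acc=32 (h:8 v:4)
  [1] (0,0) acc=53 (h:3 v:7)

PE[0][0].acc = 53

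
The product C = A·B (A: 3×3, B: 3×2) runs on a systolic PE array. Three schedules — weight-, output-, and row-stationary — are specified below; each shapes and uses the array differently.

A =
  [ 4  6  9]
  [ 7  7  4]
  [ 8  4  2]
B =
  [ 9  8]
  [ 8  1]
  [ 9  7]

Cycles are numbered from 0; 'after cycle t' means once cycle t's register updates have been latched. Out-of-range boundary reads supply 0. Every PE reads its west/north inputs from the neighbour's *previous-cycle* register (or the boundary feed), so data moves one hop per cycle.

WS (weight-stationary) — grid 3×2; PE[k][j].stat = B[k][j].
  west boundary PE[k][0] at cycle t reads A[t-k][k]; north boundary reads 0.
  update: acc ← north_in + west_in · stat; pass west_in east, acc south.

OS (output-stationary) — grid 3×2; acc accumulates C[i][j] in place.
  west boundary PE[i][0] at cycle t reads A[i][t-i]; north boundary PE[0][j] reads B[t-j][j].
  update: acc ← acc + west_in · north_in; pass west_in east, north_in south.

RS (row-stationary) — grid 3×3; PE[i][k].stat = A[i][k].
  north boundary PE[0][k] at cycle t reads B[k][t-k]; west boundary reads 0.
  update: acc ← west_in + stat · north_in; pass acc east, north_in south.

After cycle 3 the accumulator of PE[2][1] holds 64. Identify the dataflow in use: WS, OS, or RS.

WS [3×2] PE[2][1] across cycles:
  after 0 — PE[2][1] acc=0, pass-E 0, pass-S 0
  after 1 — PE[2][1] acc=0, pass-E 0, pass-S 0
  after 2 — PE[2][1] acc=0, pass-E 0, pass-S 0
  after 3 — PE[2][1] acc=101, pass-E 9, pass-S 101
OS [3×2] PE[2][1] across cycles:
  after 0 — PE[2][1] acc=0, pass-E 0, pass-S 0
  after 1 — PE[2][1] acc=0, pass-E 0, pass-S 0
  after 2 — PE[2][1] acc=0, pass-E 0, pass-S 0
  after 3 — PE[2][1] acc=64, pass-E 8, pass-S 8
RS [3×3] PE[2][1] across cycles:
  after 0 — PE[2][1] acc=0, pass-E 0, pass-S 0
  after 1 — PE[2][1] acc=0, pass-E 0, pass-S 0
  after 2 — PE[2][1] acc=0, pass-E 0, pass-S 0
  after 3 — PE[2][1] acc=104, pass-E 104, pass-S 8

dataflow = OS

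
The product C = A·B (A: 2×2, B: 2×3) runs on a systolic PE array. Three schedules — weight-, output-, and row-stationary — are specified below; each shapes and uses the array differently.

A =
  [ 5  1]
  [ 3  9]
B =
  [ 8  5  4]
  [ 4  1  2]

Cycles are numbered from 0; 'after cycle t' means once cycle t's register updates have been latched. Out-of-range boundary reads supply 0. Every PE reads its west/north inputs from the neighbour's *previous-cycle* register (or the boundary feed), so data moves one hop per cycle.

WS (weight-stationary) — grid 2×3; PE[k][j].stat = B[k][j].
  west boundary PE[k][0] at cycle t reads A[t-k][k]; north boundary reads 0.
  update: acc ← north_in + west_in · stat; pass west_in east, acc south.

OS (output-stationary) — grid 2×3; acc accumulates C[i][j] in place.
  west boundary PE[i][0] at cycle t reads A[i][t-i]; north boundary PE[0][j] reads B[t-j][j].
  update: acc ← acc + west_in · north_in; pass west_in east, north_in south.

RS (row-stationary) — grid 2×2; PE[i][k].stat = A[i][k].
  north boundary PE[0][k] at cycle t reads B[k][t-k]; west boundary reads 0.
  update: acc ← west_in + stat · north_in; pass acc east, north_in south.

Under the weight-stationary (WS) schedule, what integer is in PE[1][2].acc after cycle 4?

WS 2×3: PE[1][2] cycle-by-cycle (with neighbour feeds):
  0: (0,2).acc=0  regs=<0,0>
  0: (1,1).acc=0  regs=<0,0>
  0: (1,2).acc=0  regs=<0,0>
  1: (0,2).acc=0  regs=<0,0>
  1: (1,1).acc=0  regs=<0,0>
  1: (1,2).acc=0  regs=<0,0>
  2: (0,2).acc=20  regs=<5,20>
  2: (1,1).acc=26  regs=<1,26>
  2: (1,2).acc=0  regs=<0,0>
  3: (0,2).acc=12  regs=<3,12>
  3: (1,1).acc=24  regs=<9,24>
  3: (1,2).acc=22  regs=<1,22>
  4: (0,2).acc=0  regs=<0,0>
  4: (1,1).acc=0  regs=<0,0>
  4: (1,2).acc=30  regs=<9,30>

PE[1][2].acc = 30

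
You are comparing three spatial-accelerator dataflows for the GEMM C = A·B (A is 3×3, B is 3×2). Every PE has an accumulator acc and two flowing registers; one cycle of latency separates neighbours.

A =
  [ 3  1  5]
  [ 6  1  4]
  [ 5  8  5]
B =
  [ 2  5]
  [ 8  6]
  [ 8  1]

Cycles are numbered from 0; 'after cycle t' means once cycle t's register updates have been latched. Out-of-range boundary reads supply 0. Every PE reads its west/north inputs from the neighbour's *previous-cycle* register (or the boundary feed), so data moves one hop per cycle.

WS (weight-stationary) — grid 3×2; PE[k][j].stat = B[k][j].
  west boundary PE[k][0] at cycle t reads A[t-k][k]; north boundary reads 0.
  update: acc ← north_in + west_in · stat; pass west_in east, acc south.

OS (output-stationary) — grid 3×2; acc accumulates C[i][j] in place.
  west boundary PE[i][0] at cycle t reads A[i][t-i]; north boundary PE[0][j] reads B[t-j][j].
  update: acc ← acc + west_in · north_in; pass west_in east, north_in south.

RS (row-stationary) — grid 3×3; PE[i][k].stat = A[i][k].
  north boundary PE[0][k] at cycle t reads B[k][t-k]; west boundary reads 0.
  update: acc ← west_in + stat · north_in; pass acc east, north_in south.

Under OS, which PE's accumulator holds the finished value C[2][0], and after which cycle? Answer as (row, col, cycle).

OS — PE[2][0] is where C[2][0] collects:
  [0] (2,0) acc=0 (h:0 v:0)
  [1] (2,0) acc=0 (h:0 v:0)
  [2] (2,0) acc=10 (h:5 v:2)
  [3] (2,0) acc=74 (h:8 v:8)
  [4] (2,0) acc=114 (h:5 v:8)

(row, col, cycle) = (2, 0, 4)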